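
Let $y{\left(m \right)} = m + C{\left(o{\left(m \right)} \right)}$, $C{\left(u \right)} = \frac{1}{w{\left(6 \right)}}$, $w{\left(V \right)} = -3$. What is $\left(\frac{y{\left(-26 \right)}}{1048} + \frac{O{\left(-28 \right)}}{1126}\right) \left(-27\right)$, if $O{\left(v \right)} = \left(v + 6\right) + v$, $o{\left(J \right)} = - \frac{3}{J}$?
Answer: $\frac{1107693}{590024} \approx 1.8774$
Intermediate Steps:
$C{\left(u \right)} = - \frac{1}{3}$ ($C{\left(u \right)} = \frac{1}{-3} = - \frac{1}{3}$)
$y{\left(m \right)} = - \frac{1}{3} + m$ ($y{\left(m \right)} = m - \frac{1}{3} = - \frac{1}{3} + m$)
$O{\left(v \right)} = 6 + 2 v$ ($O{\left(v \right)} = \left(6 + v\right) + v = 6 + 2 v$)
$\left(\frac{y{\left(-26 \right)}}{1048} + \frac{O{\left(-28 \right)}}{1126}\right) \left(-27\right) = \left(\frac{- \frac{1}{3} - 26}{1048} + \frac{6 + 2 \left(-28\right)}{1126}\right) \left(-27\right) = \left(\left(- \frac{79}{3}\right) \frac{1}{1048} + \left(6 - 56\right) \frac{1}{1126}\right) \left(-27\right) = \left(- \frac{79}{3144} - \frac{25}{563}\right) \left(-27\right) = \left(- \frac{123077}{1770072}\right) \left(-27\right) = \frac{1107693}{590024}$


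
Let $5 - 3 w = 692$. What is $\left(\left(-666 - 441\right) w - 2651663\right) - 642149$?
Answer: $-3040309$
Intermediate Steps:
$w = -229$ ($w = \frac{5}{3} - \frac{692}{3} = -229$)
$\left(\left(-666 - 441\right) w - 2651663\right) - 642149 = \left(\left(-666 - 441\right) \left(-229\right) - 2651663\right) - 642149 = \left(\left(-1107\right) \left(-229\right) - 2651663\right) - 642149 = \left(253503 - 2651663\right) - 642149 = -2398160 - 642149 = -3040309$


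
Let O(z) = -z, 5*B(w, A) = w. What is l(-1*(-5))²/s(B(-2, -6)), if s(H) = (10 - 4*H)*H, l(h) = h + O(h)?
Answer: 0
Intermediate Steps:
B(w, A) = w/5
l(h) = 0 (l(h) = h - h = 0)
s(H) = H*(10 - 4*H)
l(-1*(-5))²/s(B(-2, -6)) = 0²/((2*((⅕)*(-2))*(5 - 2*(-2)/5))) = 0/((2*(-⅖)*(5 - 2*(-⅖)))) = 0/((2*(-⅖)*(5 + ⅘))) = 0/((2*(-⅖)*(29/5))) = 0/(-116/25) = 0*(-25/116) = 0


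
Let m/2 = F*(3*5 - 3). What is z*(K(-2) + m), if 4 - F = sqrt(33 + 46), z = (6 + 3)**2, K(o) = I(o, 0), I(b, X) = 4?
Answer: 8100 - 1944*sqrt(79) ≈ -9178.7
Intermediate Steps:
K(o) = 4
z = 81 (z = 9**2 = 81)
F = 4 - sqrt(79) (F = 4 - sqrt(33 + 46) = 4 - sqrt(79) ≈ -4.8882)
m = 96 - 24*sqrt(79) (m = 2*((4 - sqrt(79))*(3*5 - 3)) = 2*((4 - sqrt(79))*(15 - 3)) = 2*((4 - sqrt(79))*12) = 2*(48 - 12*sqrt(79)) = 96 - 24*sqrt(79) ≈ -117.32)
z*(K(-2) + m) = 81*(4 + (96 - 24*sqrt(79))) = 81*(100 - 24*sqrt(79)) = 8100 - 1944*sqrt(79)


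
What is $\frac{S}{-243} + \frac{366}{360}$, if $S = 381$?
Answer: $- \frac{893}{1620} \approx -0.55123$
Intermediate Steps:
$\frac{S}{-243} + \frac{366}{360} = \frac{381}{-243} + \frac{366}{360} = 381 \left(- \frac{1}{243}\right) + 366 \cdot \frac{1}{360} = - \frac{127}{81} + \frac{61}{60} = - \frac{893}{1620}$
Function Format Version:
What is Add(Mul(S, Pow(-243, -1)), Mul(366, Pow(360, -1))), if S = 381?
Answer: Rational(-893, 1620) ≈ -0.55123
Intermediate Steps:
Add(Mul(S, Pow(-243, -1)), Mul(366, Pow(360, -1))) = Add(Mul(381, Pow(-243, -1)), Mul(366, Pow(360, -1))) = Add(Mul(381, Rational(-1, 243)), Mul(366, Rational(1, 360))) = Add(Rational(-127, 81), Rational(61, 60)) = Rational(-893, 1620)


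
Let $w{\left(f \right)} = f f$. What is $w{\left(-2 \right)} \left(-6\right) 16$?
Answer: $-384$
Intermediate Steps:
$w{\left(f \right)} = f^{2}$
$w{\left(-2 \right)} \left(-6\right) 16 = \left(-2\right)^{2} \left(-6\right) 16 = 4 \left(-6\right) 16 = \left(-24\right) 16 = -384$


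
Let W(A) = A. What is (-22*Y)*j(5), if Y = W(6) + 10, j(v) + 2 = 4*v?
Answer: -6336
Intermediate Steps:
j(v) = -2 + 4*v
Y = 16 (Y = 6 + 10 = 16)
(-22*Y)*j(5) = (-22*16)*(-2 + 4*5) = -352*(-2 + 20) = -352*18 = -6336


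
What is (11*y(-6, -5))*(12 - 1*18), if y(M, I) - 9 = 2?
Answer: -726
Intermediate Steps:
y(M, I) = 11 (y(M, I) = 9 + 2 = 11)
(11*y(-6, -5))*(12 - 1*18) = (11*11)*(12 - 1*18) = 121*(12 - 18) = 121*(-6) = -726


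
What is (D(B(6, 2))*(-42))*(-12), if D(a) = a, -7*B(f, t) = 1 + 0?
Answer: -72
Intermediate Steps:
B(f, t) = -⅐ (B(f, t) = -(1 + 0)/7 = -⅐*1 = -⅐)
(D(B(6, 2))*(-42))*(-12) = -⅐*(-42)*(-12) = 6*(-12) = -72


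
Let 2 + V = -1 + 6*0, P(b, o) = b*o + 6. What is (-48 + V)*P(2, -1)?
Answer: -204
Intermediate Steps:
P(b, o) = 6 + b*o
V = -3 (V = -2 + (-1 + 6*0) = -2 + (-1 + 0) = -2 - 1 = -3)
(-48 + V)*P(2, -1) = (-48 - 3)*(6 + 2*(-1)) = -51*(6 - 2) = -51*4 = -204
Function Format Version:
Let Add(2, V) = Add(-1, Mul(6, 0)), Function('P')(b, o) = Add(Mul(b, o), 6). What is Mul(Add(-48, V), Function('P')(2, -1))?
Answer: -204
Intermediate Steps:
Function('P')(b, o) = Add(6, Mul(b, o))
V = -3 (V = Add(-2, Add(-1, Mul(6, 0))) = Add(-2, Add(-1, 0)) = Add(-2, -1) = -3)
Mul(Add(-48, V), Function('P')(2, -1)) = Mul(Add(-48, -3), Add(6, Mul(2, -1))) = Mul(-51, Add(6, -2)) = Mul(-51, 4) = -204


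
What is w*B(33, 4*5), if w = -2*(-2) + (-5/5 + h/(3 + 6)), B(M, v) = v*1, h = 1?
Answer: 560/9 ≈ 62.222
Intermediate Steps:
B(M, v) = v
w = 28/9 (w = -2*(-2) + (-5/5 + 1/(3 + 6)) = 4 + (-5*⅕ + 1/9) = 4 + (-1 + 1*(⅑)) = 4 + (-1 + ⅑) = 4 - 8/9 = 28/9 ≈ 3.1111)
w*B(33, 4*5) = 28*(4*5)/9 = (28/9)*20 = 560/9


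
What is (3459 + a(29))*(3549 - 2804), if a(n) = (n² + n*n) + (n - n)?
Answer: 3830045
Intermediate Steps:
a(n) = 2*n² (a(n) = (n² + n²) + 0 = 2*n² + 0 = 2*n²)
(3459 + a(29))*(3549 - 2804) = (3459 + 2*29²)*(3549 - 2804) = (3459 + 2*841)*745 = (3459 + 1682)*745 = 5141*745 = 3830045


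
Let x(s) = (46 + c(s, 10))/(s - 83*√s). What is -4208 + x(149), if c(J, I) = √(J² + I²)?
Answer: -14180983/3370 - 1909*√149/502130 - 83*√3322849/1004260 - √22301/6740 ≈ -4208.2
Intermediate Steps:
c(J, I) = √(I² + J²)
x(s) = (46 + √(100 + s²))/(s - 83*√s) (x(s) = (46 + √(10² + s²))/(s - 83*√s) = (46 + √(100 + s²))/(s - 83*√s))
-4208 + x(149) = -4208 + (46 + √(100 + 149²))/(149 - 83*√149) = -4208 + (46 + √(100 + 22201))/(149 - 83*√149) = -4208 + (46 + √22301)/(149 - 83*√149)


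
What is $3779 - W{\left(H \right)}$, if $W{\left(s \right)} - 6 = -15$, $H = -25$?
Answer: $3788$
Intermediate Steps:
$W{\left(s \right)} = -9$ ($W{\left(s \right)} = 6 - 15 = -9$)
$3779 - W{\left(H \right)} = 3779 - -9 = 3779 + 9 = 3788$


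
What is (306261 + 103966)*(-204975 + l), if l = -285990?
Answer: -201407099055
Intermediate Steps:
(306261 + 103966)*(-204975 + l) = (306261 + 103966)*(-204975 - 285990) = 410227*(-490965) = -201407099055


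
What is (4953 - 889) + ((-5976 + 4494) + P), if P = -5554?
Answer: -2972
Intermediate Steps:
(4953 - 889) + ((-5976 + 4494) + P) = (4953 - 889) + ((-5976 + 4494) - 5554) = 4064 + (-1482 - 5554) = 4064 - 7036 = -2972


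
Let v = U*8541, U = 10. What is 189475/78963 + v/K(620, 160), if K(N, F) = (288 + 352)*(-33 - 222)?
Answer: 805936339/429558720 ≈ 1.8762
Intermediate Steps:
v = 85410 (v = 10*8541 = 85410)
K(N, F) = -163200 (K(N, F) = 640*(-255) = -163200)
189475/78963 + v/K(620, 160) = 189475/78963 + 85410/(-163200) = 189475*(1/78963) + 85410*(-1/163200) = 189475/78963 - 2847/5440 = 805936339/429558720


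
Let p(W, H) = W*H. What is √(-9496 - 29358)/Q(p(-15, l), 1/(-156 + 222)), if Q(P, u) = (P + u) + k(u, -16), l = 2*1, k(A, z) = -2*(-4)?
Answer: -66*I*√38854/1451 ≈ -8.9659*I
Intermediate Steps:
k(A, z) = 8
l = 2
p(W, H) = H*W
Q(P, u) = 8 + P + u (Q(P, u) = (P + u) + 8 = 8 + P + u)
√(-9496 - 29358)/Q(p(-15, l), 1/(-156 + 222)) = √(-9496 - 29358)/(8 + 2*(-15) + 1/(-156 + 222)) = √(-38854)/(8 - 30 + 1/66) = (I*√38854)/(8 - 30 + 1/66) = (I*√38854)/(-1451/66) = (I*√38854)*(-66/1451) = -66*I*√38854/1451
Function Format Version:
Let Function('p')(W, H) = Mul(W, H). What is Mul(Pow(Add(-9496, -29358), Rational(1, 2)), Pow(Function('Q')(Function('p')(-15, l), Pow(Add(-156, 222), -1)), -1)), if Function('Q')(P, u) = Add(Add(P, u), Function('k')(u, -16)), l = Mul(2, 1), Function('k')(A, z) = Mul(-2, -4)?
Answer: Mul(Rational(-66, 1451), I, Pow(38854, Rational(1, 2))) ≈ Mul(-8.9659, I)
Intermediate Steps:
Function('k')(A, z) = 8
l = 2
Function('p')(W, H) = Mul(H, W)
Function('Q')(P, u) = Add(8, P, u) (Function('Q')(P, u) = Add(Add(P, u), 8) = Add(8, P, u))
Mul(Pow(Add(-9496, -29358), Rational(1, 2)), Pow(Function('Q')(Function('p')(-15, l), Pow(Add(-156, 222), -1)), -1)) = Mul(Pow(Add(-9496, -29358), Rational(1, 2)), Pow(Add(8, Mul(2, -15), Pow(Add(-156, 222), -1)), -1)) = Mul(Pow(-38854, Rational(1, 2)), Pow(Add(8, -30, Pow(66, -1)), -1)) = Mul(Mul(I, Pow(38854, Rational(1, 2))), Pow(Add(8, -30, Rational(1, 66)), -1)) = Mul(Mul(I, Pow(38854, Rational(1, 2))), Pow(Rational(-1451, 66), -1)) = Mul(Mul(I, Pow(38854, Rational(1, 2))), Rational(-66, 1451)) = Mul(Rational(-66, 1451), I, Pow(38854, Rational(1, 2)))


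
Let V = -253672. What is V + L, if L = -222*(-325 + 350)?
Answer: -259222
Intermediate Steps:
L = -5550 (L = -222*25 = -5550)
V + L = -253672 - 5550 = -259222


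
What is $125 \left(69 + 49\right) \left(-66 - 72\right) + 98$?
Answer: $-2035402$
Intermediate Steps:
$125 \left(69 + 49\right) \left(-66 - 72\right) + 98 = 125 \cdot 118 \left(-138\right) + 98 = 125 \left(-16284\right) + 98 = -2035500 + 98 = -2035402$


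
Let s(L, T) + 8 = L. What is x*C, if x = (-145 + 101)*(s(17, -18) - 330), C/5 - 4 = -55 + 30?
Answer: -1483020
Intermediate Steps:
s(L, T) = -8 + L
C = -105 (C = 20 + 5*(-55 + 30) = 20 + 5*(-25) = 20 - 125 = -105)
x = 14124 (x = (-145 + 101)*((-8 + 17) - 330) = -44*(9 - 330) = -44*(-321) = 14124)
x*C = 14124*(-105) = -1483020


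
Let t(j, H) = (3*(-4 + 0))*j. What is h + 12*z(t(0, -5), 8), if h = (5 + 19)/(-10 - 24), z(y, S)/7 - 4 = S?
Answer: 17124/17 ≈ 1007.3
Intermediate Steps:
t(j, H) = -12*j (t(j, H) = (3*(-4))*j = -12*j)
z(y, S) = 28 + 7*S
h = -12/17 (h = 24/(-34) = 24*(-1/34) = -12/17 ≈ -0.70588)
h + 12*z(t(0, -5), 8) = -12/17 + 12*(28 + 7*8) = -12/17 + 12*(28 + 56) = -12/17 + 12*84 = -12/17 + 1008 = 17124/17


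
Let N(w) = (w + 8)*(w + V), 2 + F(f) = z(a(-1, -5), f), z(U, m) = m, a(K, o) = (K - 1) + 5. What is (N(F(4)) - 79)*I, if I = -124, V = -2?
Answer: 9796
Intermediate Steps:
a(K, o) = 4 + K (a(K, o) = (-1 + K) + 5 = 4 + K)
F(f) = -2 + f
N(w) = (-2 + w)*(8 + w) (N(w) = (w + 8)*(w - 2) = (8 + w)*(-2 + w) = (-2 + w)*(8 + w))
(N(F(4)) - 79)*I = ((-16 + (-2 + 4)² + 6*(-2 + 4)) - 79)*(-124) = ((-16 + 2² + 6*2) - 79)*(-124) = ((-16 + 4 + 12) - 79)*(-124) = (0 - 79)*(-124) = -79*(-124) = 9796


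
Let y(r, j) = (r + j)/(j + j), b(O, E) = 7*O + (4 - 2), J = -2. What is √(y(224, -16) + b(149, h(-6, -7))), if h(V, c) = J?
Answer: √4154/2 ≈ 32.226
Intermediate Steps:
h(V, c) = -2
b(O, E) = 2 + 7*O (b(O, E) = 7*O + 2 = 2 + 7*O)
y(r, j) = (j + r)/(2*j) (y(r, j) = (j + r)/((2*j)) = (j + r)*(1/(2*j)) = (j + r)/(2*j))
√(y(224, -16) + b(149, h(-6, -7))) = √((½)*(-16 + 224)/(-16) + (2 + 7*149)) = √((½)*(-1/16)*208 + (2 + 1043)) = √(-13/2 + 1045) = √(2077/2) = √4154/2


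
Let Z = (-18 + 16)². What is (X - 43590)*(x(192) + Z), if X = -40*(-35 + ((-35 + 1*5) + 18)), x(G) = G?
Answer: -8175160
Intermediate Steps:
Z = 4 (Z = (-2)² = 4)
X = 1880 (X = -40*(-35 + ((-35 + 5) + 18)) = -40*(-35 + (-30 + 18)) = -40*(-35 - 12) = -40*(-47) = 1880)
(X - 43590)*(x(192) + Z) = (1880 - 43590)*(192 + 4) = -41710*196 = -8175160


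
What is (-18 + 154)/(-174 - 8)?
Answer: -68/91 ≈ -0.74725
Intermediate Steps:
(-18 + 154)/(-174 - 8) = 136/(-182) = 136*(-1/182) = -68/91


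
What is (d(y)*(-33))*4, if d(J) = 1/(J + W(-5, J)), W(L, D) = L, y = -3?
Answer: 33/2 ≈ 16.500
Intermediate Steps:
d(J) = 1/(-5 + J) (d(J) = 1/(J - 5) = 1/(-5 + J))
(d(y)*(-33))*4 = (-33/(-5 - 3))*4 = (-33/(-8))*4 = -⅛*(-33)*4 = (33/8)*4 = 33/2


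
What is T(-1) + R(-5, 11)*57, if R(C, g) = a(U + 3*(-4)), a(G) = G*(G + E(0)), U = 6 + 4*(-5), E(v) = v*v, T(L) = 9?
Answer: 38541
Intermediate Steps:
E(v) = v**2
U = -14 (U = 6 - 20 = -14)
a(G) = G**2 (a(G) = G*(G + 0**2) = G*(G + 0) = G*G = G**2)
R(C, g) = 676 (R(C, g) = (-14 + 3*(-4))**2 = (-14 - 12)**2 = (-26)**2 = 676)
T(-1) + R(-5, 11)*57 = 9 + 676*57 = 9 + 38532 = 38541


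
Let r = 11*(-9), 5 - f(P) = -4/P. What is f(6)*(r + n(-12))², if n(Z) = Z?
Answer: 69819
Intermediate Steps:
f(P) = 5 + 4/P (f(P) = 5 - (-4)/P = 5 + 4/P)
r = -99
f(6)*(r + n(-12))² = (5 + 4/6)*(-99 - 12)² = (5 + 4*(⅙))*(-111)² = (5 + ⅔)*12321 = (17/3)*12321 = 69819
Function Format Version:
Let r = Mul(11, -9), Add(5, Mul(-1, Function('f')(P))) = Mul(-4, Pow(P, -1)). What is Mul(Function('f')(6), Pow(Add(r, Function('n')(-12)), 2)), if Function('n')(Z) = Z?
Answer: 69819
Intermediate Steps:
Function('f')(P) = Add(5, Mul(4, Pow(P, -1))) (Function('f')(P) = Add(5, Mul(-1, Mul(-4, Pow(P, -1)))) = Add(5, Mul(4, Pow(P, -1))))
r = -99
Mul(Function('f')(6), Pow(Add(r, Function('n')(-12)), 2)) = Mul(Add(5, Mul(4, Pow(6, -1))), Pow(Add(-99, -12), 2)) = Mul(Add(5, Mul(4, Rational(1, 6))), Pow(-111, 2)) = Mul(Add(5, Rational(2, 3)), 12321) = Mul(Rational(17, 3), 12321) = 69819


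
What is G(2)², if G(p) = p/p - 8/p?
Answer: 9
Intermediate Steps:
G(p) = 1 - 8/p
G(2)² = ((-8 + 2)/2)² = ((½)*(-6))² = (-3)² = 9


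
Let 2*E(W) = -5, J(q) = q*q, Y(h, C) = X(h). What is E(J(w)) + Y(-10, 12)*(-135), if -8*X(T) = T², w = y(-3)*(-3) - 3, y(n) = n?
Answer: 1685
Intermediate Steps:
w = 6 (w = -3*(-3) - 3 = 9 - 3 = 6)
X(T) = -T²/8
Y(h, C) = -h²/8
J(q) = q²
E(W) = -5/2 (E(W) = (½)*(-5) = -5/2)
E(J(w)) + Y(-10, 12)*(-135) = -5/2 - ⅛*(-10)²*(-135) = -5/2 - ⅛*100*(-135) = -5/2 - 25/2*(-135) = -5/2 + 3375/2 = 1685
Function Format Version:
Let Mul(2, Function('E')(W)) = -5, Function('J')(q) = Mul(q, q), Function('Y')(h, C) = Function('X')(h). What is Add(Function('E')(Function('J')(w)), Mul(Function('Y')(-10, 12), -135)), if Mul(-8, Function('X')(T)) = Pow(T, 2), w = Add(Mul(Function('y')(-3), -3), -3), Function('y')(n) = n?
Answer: 1685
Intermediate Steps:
w = 6 (w = Add(Mul(-3, -3), -3) = Add(9, -3) = 6)
Function('X')(T) = Mul(Rational(-1, 8), Pow(T, 2))
Function('Y')(h, C) = Mul(Rational(-1, 8), Pow(h, 2))
Function('J')(q) = Pow(q, 2)
Function('E')(W) = Rational(-5, 2) (Function('E')(W) = Mul(Rational(1, 2), -5) = Rational(-5, 2))
Add(Function('E')(Function('J')(w)), Mul(Function('Y')(-10, 12), -135)) = Add(Rational(-5, 2), Mul(Mul(Rational(-1, 8), Pow(-10, 2)), -135)) = Add(Rational(-5, 2), Mul(Mul(Rational(-1, 8), 100), -135)) = Add(Rational(-5, 2), Mul(Rational(-25, 2), -135)) = Add(Rational(-5, 2), Rational(3375, 2)) = 1685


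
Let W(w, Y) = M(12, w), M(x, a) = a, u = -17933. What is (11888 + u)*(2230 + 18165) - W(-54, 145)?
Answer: -123287721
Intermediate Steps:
W(w, Y) = w
(11888 + u)*(2230 + 18165) - W(-54, 145) = (11888 - 17933)*(2230 + 18165) - 1*(-54) = -6045*20395 + 54 = -123287775 + 54 = -123287721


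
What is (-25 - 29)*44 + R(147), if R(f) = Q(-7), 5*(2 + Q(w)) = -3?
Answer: -11893/5 ≈ -2378.6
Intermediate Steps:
Q(w) = -13/5 (Q(w) = -2 + (1/5)*(-3) = -2 - 3/5 = -13/5)
R(f) = -13/5
(-25 - 29)*44 + R(147) = (-25 - 29)*44 - 13/5 = -54*44 - 13/5 = -2376 - 13/5 = -11893/5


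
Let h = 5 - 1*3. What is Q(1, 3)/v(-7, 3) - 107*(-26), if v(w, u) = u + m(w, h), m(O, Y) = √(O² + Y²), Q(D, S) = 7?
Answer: 122387/44 + 7*√53/44 ≈ 2782.7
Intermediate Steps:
h = 2 (h = 5 - 3 = 2)
v(w, u) = u + √(4 + w²) (v(w, u) = u + √(w² + 2²) = u + √(w² + 4) = u + √(4 + w²))
Q(1, 3)/v(-7, 3) - 107*(-26) = 7/(3 + √(4 + (-7)²)) - 107*(-26) = 7/(3 + √(4 + 49)) + 2782 = 7/(3 + √53) + 2782 = 2782 + 7/(3 + √53)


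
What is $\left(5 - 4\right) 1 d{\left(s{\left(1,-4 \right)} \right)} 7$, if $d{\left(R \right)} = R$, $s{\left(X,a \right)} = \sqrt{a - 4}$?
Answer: $14 i \sqrt{2} \approx 19.799 i$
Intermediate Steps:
$s{\left(X,a \right)} = \sqrt{-4 + a}$
$\left(5 - 4\right) 1 d{\left(s{\left(1,-4 \right)} \right)} 7 = \left(5 - 4\right) 1 \sqrt{-4 - 4} \cdot 7 = 1 \cdot 1 \sqrt{-8} \cdot 7 = 1 \cdot 2 i \sqrt{2} \cdot 7 = 2 i \sqrt{2} \cdot 7 = 14 i \sqrt{2}$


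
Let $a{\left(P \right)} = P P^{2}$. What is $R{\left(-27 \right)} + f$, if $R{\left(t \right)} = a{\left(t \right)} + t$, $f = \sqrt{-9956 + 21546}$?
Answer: $-19710 + \sqrt{11590} \approx -19602.0$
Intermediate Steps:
$a{\left(P \right)} = P^{3}$
$f = \sqrt{11590} \approx 107.66$
$R{\left(t \right)} = t + t^{3}$ ($R{\left(t \right)} = t^{3} + t = t + t^{3}$)
$R{\left(-27 \right)} + f = \left(-27 + \left(-27\right)^{3}\right) + \sqrt{11590} = \left(-27 - 19683\right) + \sqrt{11590} = -19710 + \sqrt{11590}$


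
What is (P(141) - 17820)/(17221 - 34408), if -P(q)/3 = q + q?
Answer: 366/337 ≈ 1.0861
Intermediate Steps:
P(q) = -6*q (P(q) = -3*(q + q) = -6*q)
(P(141) - 17820)/(17221 - 34408) = (-6*141 - 17820)/(17221 - 34408) = (-846 - 17820)/(-17187) = -18666*(-1/17187) = 366/337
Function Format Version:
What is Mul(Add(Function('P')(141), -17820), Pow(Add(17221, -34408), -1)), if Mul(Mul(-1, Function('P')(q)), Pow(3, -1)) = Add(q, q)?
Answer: Rational(366, 337) ≈ 1.0861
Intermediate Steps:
Function('P')(q) = Mul(-6, q) (Function('P')(q) = Mul(-3, Add(q, q)) = Mul(-3, Mul(2, q)) = Mul(-6, q))
Mul(Add(Function('P')(141), -17820), Pow(Add(17221, -34408), -1)) = Mul(Add(Mul(-6, 141), -17820), Pow(Add(17221, -34408), -1)) = Mul(Add(-846, -17820), Pow(-17187, -1)) = Mul(-18666, Rational(-1, 17187)) = Rational(366, 337)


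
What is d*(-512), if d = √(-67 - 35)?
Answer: -512*I*√102 ≈ -5170.9*I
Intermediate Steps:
d = I*√102 (d = √(-102) = I*√102 ≈ 10.1*I)
d*(-512) = (I*√102)*(-512) = -512*I*√102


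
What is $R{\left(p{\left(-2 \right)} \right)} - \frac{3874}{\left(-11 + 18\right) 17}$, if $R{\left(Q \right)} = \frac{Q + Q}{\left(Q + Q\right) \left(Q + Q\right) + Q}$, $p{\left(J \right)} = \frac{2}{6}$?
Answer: $- \frac{3772}{119} \approx -31.697$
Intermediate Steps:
$p{\left(J \right)} = \frac{1}{3}$ ($p{\left(J \right)} = 2 \cdot \frac{1}{6} = \frac{1}{3}$)
$R{\left(Q \right)} = \frac{2 Q}{Q + 4 Q^{2}}$ ($R{\left(Q \right)} = \frac{2 Q}{2 Q 2 Q + Q} = \frac{2 Q}{4 Q^{2} + Q} = \frac{2 Q}{Q + 4 Q^{2}}$)
$R{\left(p{\left(-2 \right)} \right)} - \frac{3874}{\left(-11 + 18\right) 17} = \frac{2}{1 + 4 \cdot \frac{1}{3}} - \frac{3874}{\left(-11 + 18\right) 17} = \frac{2}{1 + \frac{4}{3}} - \frac{3874}{7 \cdot 17} = \frac{2}{\frac{7}{3}} - \frac{3874}{119} = 2 \cdot \frac{3}{7} - \frac{3874}{119} = \frac{6}{7} - \frac{3874}{119} = - \frac{3772}{119}$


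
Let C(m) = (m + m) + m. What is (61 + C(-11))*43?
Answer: 1204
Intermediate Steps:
C(m) = 3*m (C(m) = 2*m + m = 3*m)
(61 + C(-11))*43 = (61 + 3*(-11))*43 = (61 - 33)*43 = 28*43 = 1204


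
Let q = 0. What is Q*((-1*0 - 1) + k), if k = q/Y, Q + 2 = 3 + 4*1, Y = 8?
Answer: -5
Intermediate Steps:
Q = 5 (Q = -2 + (3 + 4*1) = -2 + (3 + 4) = -2 + 7 = 5)
k = 0 (k = 0/8 = 0*(1/8) = 0)
Q*((-1*0 - 1) + k) = 5*((-1*0 - 1) + 0) = 5*((0 - 1) + 0) = 5*(-1 + 0) = 5*(-1) = -5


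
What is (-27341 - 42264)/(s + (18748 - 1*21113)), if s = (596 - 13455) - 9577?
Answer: 69605/24801 ≈ 2.8065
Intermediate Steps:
s = -22436 (s = -12859 - 9577 = -22436)
(-27341 - 42264)/(s + (18748 - 1*21113)) = (-27341 - 42264)/(-22436 + (18748 - 1*21113)) = -69605/(-22436 + (18748 - 21113)) = -69605/(-22436 - 2365) = -69605/(-24801) = -69605*(-1/24801) = 69605/24801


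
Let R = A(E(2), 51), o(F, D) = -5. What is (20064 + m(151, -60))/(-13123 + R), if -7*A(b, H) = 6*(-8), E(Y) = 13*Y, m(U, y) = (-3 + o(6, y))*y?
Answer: -143808/91813 ≈ -1.5663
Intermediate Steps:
m(U, y) = -8*y (m(U, y) = (-3 - 5)*y = -8*y)
A(b, H) = 48/7 (A(b, H) = -6*(-8)/7 = -1/7*(-48) = 48/7)
R = 48/7 ≈ 6.8571
(20064 + m(151, -60))/(-13123 + R) = (20064 - 8*(-60))/(-13123 + 48/7) = (20064 + 480)/(-91813/7) = 20544*(-7/91813) = -143808/91813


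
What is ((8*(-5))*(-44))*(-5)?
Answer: -8800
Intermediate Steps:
((8*(-5))*(-44))*(-5) = -40*(-44)*(-5) = 1760*(-5) = -8800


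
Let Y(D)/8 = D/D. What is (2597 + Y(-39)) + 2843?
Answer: 5448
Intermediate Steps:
Y(D) = 8 (Y(D) = 8*(D/D) = 8*1 = 8)
(2597 + Y(-39)) + 2843 = (2597 + 8) + 2843 = 2605 + 2843 = 5448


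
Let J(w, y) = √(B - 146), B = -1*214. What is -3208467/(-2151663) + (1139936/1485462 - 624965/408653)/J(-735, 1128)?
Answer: 1069489/717221 + 231261746311*I*√10/18211155080580 ≈ 1.4912 + 0.040157*I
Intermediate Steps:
B = -214
J(w, y) = 6*I*√10 (J(w, y) = √(-214 - 146) = √(-360) = 6*I*√10)
-3208467/(-2151663) + (1139936/1485462 - 624965/408653)/J(-735, 1128) = -3208467/(-2151663) + (1139936/1485462 - 624965/408653)/((6*I*√10)) = -3208467*(-1/2151663) + (1139936*(1/1485462) - 624965*1/408653)*(-I*√10/60) = 1069489/717221 + (569968/742731 - 624965/408653)*(-I*√10/60) = 1069489/717221 - (-231261746311)*I*√10/18211155080580 = 1069489/717221 + 231261746311*I*√10/18211155080580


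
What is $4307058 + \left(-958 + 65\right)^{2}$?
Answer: $5104507$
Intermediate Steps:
$4307058 + \left(-958 + 65\right)^{2} = 4307058 + \left(-893\right)^{2} = 4307058 + 797449 = 5104507$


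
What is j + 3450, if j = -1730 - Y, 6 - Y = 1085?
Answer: 2799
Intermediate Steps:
Y = -1079 (Y = 6 - 1*1085 = 6 - 1085 = -1079)
j = -651 (j = -1730 - 1*(-1079) = -1730 + 1079 = -651)
j + 3450 = -651 + 3450 = 2799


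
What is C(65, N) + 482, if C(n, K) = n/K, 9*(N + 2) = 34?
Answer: 8297/16 ≈ 518.56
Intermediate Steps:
N = 16/9 (N = -2 + (⅑)*34 = -2 + 34/9 = 16/9 ≈ 1.7778)
C(65, N) + 482 = 65/(16/9) + 482 = 65*(9/16) + 482 = 585/16 + 482 = 8297/16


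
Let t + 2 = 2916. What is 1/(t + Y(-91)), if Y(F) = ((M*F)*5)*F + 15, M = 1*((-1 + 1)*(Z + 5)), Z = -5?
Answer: 1/2929 ≈ 0.00034141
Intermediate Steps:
M = 0 (M = 1*((-1 + 1)*(-5 + 5)) = 1*(0*0) = 1*0 = 0)
Y(F) = 15 (Y(F) = ((0*F)*5)*F + 15 = (0*5)*F + 15 = 0*F + 15 = 0 + 15 = 15)
t = 2914 (t = -2 + 2916 = 2914)
1/(t + Y(-91)) = 1/(2914 + 15) = 1/2929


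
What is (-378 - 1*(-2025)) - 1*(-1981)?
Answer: 3628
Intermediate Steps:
(-378 - 1*(-2025)) - 1*(-1981) = (-378 + 2025) + 1981 = 1647 + 1981 = 3628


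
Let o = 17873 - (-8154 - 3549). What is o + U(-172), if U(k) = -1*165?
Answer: 29411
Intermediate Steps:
o = 29576 (o = 17873 - 1*(-11703) = 17873 + 11703 = 29576)
U(k) = -165
o + U(-172) = 29576 - 165 = 29411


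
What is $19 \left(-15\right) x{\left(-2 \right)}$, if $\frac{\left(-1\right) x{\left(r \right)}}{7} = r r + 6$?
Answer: $19950$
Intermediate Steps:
$x{\left(r \right)} = -42 - 7 r^{2}$ ($x{\left(r \right)} = - 7 \left(r r + 6\right) = - 7 \left(r^{2} + 6\right) = - 7 \left(6 + r^{2}\right) = -42 - 7 r^{2}$)
$19 \left(-15\right) x{\left(-2 \right)} = 19 \left(-15\right) \left(-42 - 7 \left(-2\right)^{2}\right) = - 285 \left(-42 - 28\right) = \left(-285\right) \left(-70\right) = 19950$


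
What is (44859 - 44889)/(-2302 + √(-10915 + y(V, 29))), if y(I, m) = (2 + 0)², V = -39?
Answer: 13812/1062023 + 6*I*√10911/1062023 ≈ 0.013005 + 0.00059013*I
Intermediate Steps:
y(I, m) = 4 (y(I, m) = 2² = 4)
(44859 - 44889)/(-2302 + √(-10915 + y(V, 29))) = (44859 - 44889)/(-2302 + √(-10915 + 4)) = -30/(-2302 + √(-10911)) = -30/(-2302 + I*√10911)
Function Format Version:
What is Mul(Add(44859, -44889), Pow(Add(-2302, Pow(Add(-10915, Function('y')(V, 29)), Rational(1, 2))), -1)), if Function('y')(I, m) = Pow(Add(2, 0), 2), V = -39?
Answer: Add(Rational(13812, 1062023), Mul(Rational(6, 1062023), I, Pow(10911, Rational(1, 2)))) ≈ Add(0.013005, Mul(0.00059013, I))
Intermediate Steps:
Function('y')(I, m) = 4 (Function('y')(I, m) = Pow(2, 2) = 4)
Mul(Add(44859, -44889), Pow(Add(-2302, Pow(Add(-10915, Function('y')(V, 29)), Rational(1, 2))), -1)) = Mul(Add(44859, -44889), Pow(Add(-2302, Pow(Add(-10915, 4), Rational(1, 2))), -1)) = Mul(-30, Pow(Add(-2302, Pow(-10911, Rational(1, 2))), -1)) = Mul(-30, Pow(Add(-2302, Mul(I, Pow(10911, Rational(1, 2)))), -1))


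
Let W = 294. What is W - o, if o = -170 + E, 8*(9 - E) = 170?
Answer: 1905/4 ≈ 476.25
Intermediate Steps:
E = -49/4 (E = 9 - 1/8*170 = 9 - 85/4 = -49/4 ≈ -12.250)
o = -729/4 (o = -170 - 49/4 = -729/4 ≈ -182.25)
W - o = 294 - 1*(-729/4) = 294 + 729/4 = 1905/4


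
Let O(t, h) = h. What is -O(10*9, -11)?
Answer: 11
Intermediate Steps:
-O(10*9, -11) = -1*(-11) = 11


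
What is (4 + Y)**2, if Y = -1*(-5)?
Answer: 81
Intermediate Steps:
Y = 5
(4 + Y)**2 = (4 + 5)**2 = 9**2 = 81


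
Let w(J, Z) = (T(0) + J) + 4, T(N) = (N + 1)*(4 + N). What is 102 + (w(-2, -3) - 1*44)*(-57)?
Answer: 2268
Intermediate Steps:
T(N) = (1 + N)*(4 + N)
w(J, Z) = 8 + J (w(J, Z) = ((4 + 0**2 + 5*0) + J) + 4 = ((4 + 0 + 0) + J) + 4 = (4 + J) + 4 = 8 + J)
102 + (w(-2, -3) - 1*44)*(-57) = 102 + ((8 - 2) - 1*44)*(-57) = 102 + (6 - 44)*(-57) = 102 - 38*(-57) = 102 + 2166 = 2268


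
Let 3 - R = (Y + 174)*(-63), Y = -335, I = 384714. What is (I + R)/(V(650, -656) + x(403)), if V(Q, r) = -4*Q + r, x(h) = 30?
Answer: -187287/1613 ≈ -116.11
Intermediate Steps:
R = -10140 (R = 3 - (-335 + 174)*(-63) = 3 - (-161)*(-63) = 3 - 1*10143 = 3 - 10143 = -10140)
V(Q, r) = r - 4*Q
(I + R)/(V(650, -656) + x(403)) = (384714 - 10140)/((-656 - 4*650) + 30) = 374574/((-656 - 2600) + 30) = 374574/(-3256 + 30) = 374574/(-3226) = 374574*(-1/3226) = -187287/1613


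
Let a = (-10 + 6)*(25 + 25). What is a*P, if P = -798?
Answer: 159600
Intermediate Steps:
a = -200 (a = -4*50 = -200)
a*P = -200*(-798) = 159600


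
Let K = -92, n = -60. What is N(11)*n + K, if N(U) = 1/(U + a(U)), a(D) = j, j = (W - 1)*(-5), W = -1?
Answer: -664/7 ≈ -94.857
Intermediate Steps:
j = 10 (j = (-1 - 1)*(-5) = -2*(-5) = 10)
a(D) = 10
N(U) = 1/(10 + U) (N(U) = 1/(U + 10) = 1/(10 + U))
N(11)*n + K = -60/(10 + 11) - 92 = -60/21 - 92 = (1/21)*(-60) - 92 = -20/7 - 92 = -664/7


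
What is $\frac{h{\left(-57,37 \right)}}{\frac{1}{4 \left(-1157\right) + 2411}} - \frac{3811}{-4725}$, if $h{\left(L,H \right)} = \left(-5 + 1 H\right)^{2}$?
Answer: $- \frac{10726728989}{4725} \approx -2.2702 \cdot 10^{6}$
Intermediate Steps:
$h{\left(L,H \right)} = \left(-5 + H\right)^{2}$
$\frac{h{\left(-57,37 \right)}}{\frac{1}{4 \left(-1157\right) + 2411}} - \frac{3811}{-4725} = \frac{\left(-5 + 37\right)^{2}}{\frac{1}{4 \left(-1157\right) + 2411}} - \frac{3811}{-4725} = \frac{32^{2}}{\frac{1}{-4628 + 2411}} - - \frac{3811}{4725} = \frac{1024}{\frac{1}{-2217}} + \frac{3811}{4725} = \frac{1024}{- \frac{1}{2217}} + \frac{3811}{4725} = 1024 \left(-2217\right) + \frac{3811}{4725} = -2270208 + \frac{3811}{4725} = - \frac{10726728989}{4725}$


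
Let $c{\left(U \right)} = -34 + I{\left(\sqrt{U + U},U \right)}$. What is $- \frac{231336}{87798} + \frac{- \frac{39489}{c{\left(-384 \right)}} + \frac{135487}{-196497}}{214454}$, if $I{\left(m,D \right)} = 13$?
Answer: $- \frac{809664139906645}{308314146623427} \approx -2.6261$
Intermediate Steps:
$c{\left(U \right)} = -21$ ($c{\left(U \right)} = -34 + 13 = -21$)
$- \frac{231336}{87798} + \frac{- \frac{39489}{c{\left(-384 \right)}} + \frac{135487}{-196497}}{214454} = - \frac{231336}{87798} + \frac{- \frac{39489}{-21} + \frac{135487}{-196497}}{214454} = \left(-231336\right) \frac{1}{87798} + \left(\left(-39489\right) \left(- \frac{1}{21}\right) + 135487 \left(- \frac{1}{196497}\right)\right) \frac{1}{214454} = - \frac{38556}{14633} + \left(\frac{13163}{7} - \frac{135487}{196497}\right) \frac{1}{214454} = - \frac{38556}{14633} + \frac{369363086}{196497} \cdot \frac{1}{214454} = - \frac{38556}{14633} + \frac{184681543}{21069783819} = - \frac{809664139906645}{308314146623427}$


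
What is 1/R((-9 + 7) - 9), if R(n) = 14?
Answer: 1/14 ≈ 0.071429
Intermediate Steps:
1/R((-9 + 7) - 9) = 1/14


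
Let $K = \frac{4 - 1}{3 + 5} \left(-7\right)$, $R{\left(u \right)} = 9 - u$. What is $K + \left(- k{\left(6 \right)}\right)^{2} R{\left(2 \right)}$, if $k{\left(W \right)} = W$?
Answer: $\frac{1995}{8} \approx 249.38$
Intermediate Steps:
$K = - \frac{21}{8}$ ($K = \frac{3}{8} \left(-7\right) = - \frac{21}{8} \approx -2.625$)
$K + \left(- k{\left(6 \right)}\right)^{2} R{\left(2 \right)} = - \frac{21}{8} + \left(\left(-1\right) 6\right)^{2} \left(9 - 2\right) = - \frac{21}{8} + \left(-6\right)^{2} \left(9 - 2\right) = - \frac{21}{8} + 36 \cdot 7 = - \frac{21}{8} + 252 = \frac{1995}{8}$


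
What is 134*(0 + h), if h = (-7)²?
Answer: 6566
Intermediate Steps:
h = 49
134*(0 + h) = 134*(0 + 49) = 134*49 = 6566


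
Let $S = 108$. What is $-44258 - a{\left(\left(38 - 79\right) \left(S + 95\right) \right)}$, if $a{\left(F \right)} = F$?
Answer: $-35935$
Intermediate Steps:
$-44258 - a{\left(\left(38 - 79\right) \left(S + 95\right) \right)} = -44258 - \left(38 - 79\right) \left(108 + 95\right) = -44258 - \left(-41\right) 203 = -44258 - -8323 = -44258 + 8323 = -35935$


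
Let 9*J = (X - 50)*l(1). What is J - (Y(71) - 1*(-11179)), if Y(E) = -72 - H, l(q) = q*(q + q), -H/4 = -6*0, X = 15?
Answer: -100033/9 ≈ -11115.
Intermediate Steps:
H = 0 (H = -(-24)*0 = -4*0 = 0)
l(q) = 2*q² (l(q) = q*(2*q) = 2*q²)
Y(E) = -72 (Y(E) = -72 - 1*0 = -72 + 0 = -72)
J = -70/9 (J = ((15 - 50)*(2*1²))/9 = (-70)/9 = (-35*2)/9 = (⅑)*(-70) = -70/9 ≈ -7.7778)
J - (Y(71) - 1*(-11179)) = -70/9 - (-72 - 1*(-11179)) = -70/9 - (-72 + 11179) = -70/9 - 1*11107 = -70/9 - 11107 = -100033/9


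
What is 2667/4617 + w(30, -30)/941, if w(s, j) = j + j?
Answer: 744209/1448199 ≈ 0.51389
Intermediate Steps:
w(s, j) = 2*j
2667/4617 + w(30, -30)/941 = 2667/4617 + (2*(-30))/941 = 2667*(1/4617) - 60*1/941 = 889/1539 - 60/941 = 744209/1448199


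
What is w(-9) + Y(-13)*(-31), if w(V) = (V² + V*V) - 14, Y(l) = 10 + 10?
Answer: -472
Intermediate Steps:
Y(l) = 20
w(V) = -14 + 2*V² (w(V) = (V² + V²) - 14 = 2*V² - 14 = -14 + 2*V²)
w(-9) + Y(-13)*(-31) = (-14 + 2*(-9)²) + 20*(-31) = (-14 + 2*81) - 620 = (-14 + 162) - 620 = 148 - 620 = -472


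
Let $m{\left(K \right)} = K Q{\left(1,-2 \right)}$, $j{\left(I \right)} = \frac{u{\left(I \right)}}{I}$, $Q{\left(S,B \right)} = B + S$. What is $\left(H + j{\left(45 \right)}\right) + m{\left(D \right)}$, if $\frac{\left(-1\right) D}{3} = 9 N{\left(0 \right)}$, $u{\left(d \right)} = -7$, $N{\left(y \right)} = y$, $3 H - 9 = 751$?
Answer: $\frac{11393}{45} \approx 253.18$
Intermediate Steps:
$H = \frac{760}{3}$ ($H = 3 + \frac{1}{3} \cdot 751 = 3 + \frac{751}{3} = \frac{760}{3} \approx 253.33$)
$D = 0$ ($D = - 3 \cdot 9 \cdot 0 = \left(-3\right) 0 = 0$)
$j{\left(I \right)} = - \frac{7}{I}$
$m{\left(K \right)} = - K$ ($m{\left(K \right)} = K \left(-2 + 1\right) = K \left(-1\right) = - K$)
$\left(H + j{\left(45 \right)}\right) + m{\left(D \right)} = \left(\frac{760}{3} - \frac{7}{45}\right) - 0 = \left(\frac{760}{3} - \frac{7}{45}\right) + 0 = \frac{11393}{45} + 0 = \frac{11393}{45}$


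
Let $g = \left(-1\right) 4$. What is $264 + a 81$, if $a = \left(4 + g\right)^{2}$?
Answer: $264$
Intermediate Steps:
$g = -4$
$a = 0$ ($a = \left(4 - 4\right)^{2} = 0^{2} = 0$)
$264 + a 81 = 264 + 0 \cdot 81 = 264 + 0 = 264$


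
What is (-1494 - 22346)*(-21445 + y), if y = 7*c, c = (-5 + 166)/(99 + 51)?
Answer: 7666045232/15 ≈ 5.1107e+8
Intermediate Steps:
c = 161/150 ≈ 1.0733
y = 1127/150 (y = 7*(161/150) = 1127/150 ≈ 7.5133)
(-1494 - 22346)*(-21445 + y) = (-1494 - 22346)*(-21445 + 1127/150) = -23840*(-3215623/150) = 7666045232/15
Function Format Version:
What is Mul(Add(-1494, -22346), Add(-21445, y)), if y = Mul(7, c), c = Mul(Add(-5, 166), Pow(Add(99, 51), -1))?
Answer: Rational(7666045232, 15) ≈ 5.1107e+8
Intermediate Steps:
c = Rational(161, 150) (c = Mul(161, Pow(150, -1)) = Mul(161, Rational(1, 150)) = Rational(161, 150) ≈ 1.0733)
y = Rational(1127, 150) (y = Mul(7, Rational(161, 150)) = Rational(1127, 150) ≈ 7.5133)
Mul(Add(-1494, -22346), Add(-21445, y)) = Mul(Add(-1494, -22346), Add(-21445, Rational(1127, 150))) = Mul(-23840, Rational(-3215623, 150)) = Rational(7666045232, 15)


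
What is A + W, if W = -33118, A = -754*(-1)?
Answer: -32364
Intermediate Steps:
A = 754
A + W = 754 - 33118 = -32364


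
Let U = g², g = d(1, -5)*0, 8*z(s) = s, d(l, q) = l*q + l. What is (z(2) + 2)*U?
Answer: 0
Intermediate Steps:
d(l, q) = l + l*q
z(s) = s/8
g = 0 (g = (1*(1 - 5))*0 = (1*(-4))*0 = -4*0 = 0)
U = 0 (U = 0² = 0)
(z(2) + 2)*U = ((⅛)*2 + 2)*0 = (¼ + 2)*0 = (9/4)*0 = 0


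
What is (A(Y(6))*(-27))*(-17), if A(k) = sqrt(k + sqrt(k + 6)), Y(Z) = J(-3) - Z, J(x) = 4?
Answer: 0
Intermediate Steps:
Y(Z) = 4 - Z
A(k) = sqrt(k + sqrt(6 + k))
(A(Y(6))*(-27))*(-17) = (sqrt((4 - 1*6) + sqrt(6 + (4 - 1*6)))*(-27))*(-17) = (sqrt((4 - 6) + sqrt(6 + (4 - 6)))*(-27))*(-17) = (sqrt(-2 + sqrt(6 - 2))*(-27))*(-17) = (sqrt(-2 + sqrt(4))*(-27))*(-17) = (sqrt(-2 + 2)*(-27))*(-17) = (sqrt(0)*(-27))*(-17) = (0*(-27))*(-17) = 0*(-17) = 0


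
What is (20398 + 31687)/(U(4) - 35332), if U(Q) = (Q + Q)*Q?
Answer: -10417/7060 ≈ -1.4755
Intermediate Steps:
U(Q) = 2*Q² (U(Q) = (2*Q)*Q = 2*Q²)
(20398 + 31687)/(U(4) - 35332) = (20398 + 31687)/(2*4² - 35332) = 52085/(2*16 - 35332) = 52085/(32 - 35332) = 52085/(-35300) = 52085*(-1/35300) = -10417/7060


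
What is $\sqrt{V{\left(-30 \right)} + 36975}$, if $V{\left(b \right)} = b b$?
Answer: $5 \sqrt{1515} \approx 194.61$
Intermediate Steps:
$V{\left(b \right)} = b^{2}$
$\sqrt{V{\left(-30 \right)} + 36975} = \sqrt{\left(-30\right)^{2} + 36975} = \sqrt{900 + 36975} = \sqrt{37875} = 5 \sqrt{1515}$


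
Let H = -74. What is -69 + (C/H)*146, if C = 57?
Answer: -6714/37 ≈ -181.46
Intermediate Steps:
-69 + (C/H)*146 = -69 + (57/(-74))*146 = -69 + (57*(-1/74))*146 = -69 - 57/74*146 = -69 - 4161/37 = -6714/37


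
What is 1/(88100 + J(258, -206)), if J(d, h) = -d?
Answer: 1/87842 ≈ 1.1384e-5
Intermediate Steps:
1/(88100 + J(258, -206)) = 1/(88100 - 1*258) = 1/(88100 - 258) = 1/87842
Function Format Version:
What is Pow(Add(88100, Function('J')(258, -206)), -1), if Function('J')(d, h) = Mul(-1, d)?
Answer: Rational(1, 87842) ≈ 1.1384e-5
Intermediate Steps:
Pow(Add(88100, Function('J')(258, -206)), -1) = Pow(Add(88100, Mul(-1, 258)), -1) = Pow(Add(88100, -258), -1) = Pow(87842, -1) = Rational(1, 87842)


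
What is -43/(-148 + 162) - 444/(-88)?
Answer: 152/77 ≈ 1.9740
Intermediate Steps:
-43/(-148 + 162) - 444/(-88) = -43/14 - 444*(-1/88) = -43*1/14 + 111/22 = -43/14 + 111/22 = 152/77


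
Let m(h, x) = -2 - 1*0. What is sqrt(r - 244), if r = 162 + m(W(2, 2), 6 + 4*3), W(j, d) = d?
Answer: 2*I*sqrt(21) ≈ 9.1651*I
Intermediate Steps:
m(h, x) = -2 (m(h, x) = -2 + 0 = -2)
r = 160 (r = 162 - 2 = 160)
sqrt(r - 244) = sqrt(160 - 244) = sqrt(-84) = 2*I*sqrt(21)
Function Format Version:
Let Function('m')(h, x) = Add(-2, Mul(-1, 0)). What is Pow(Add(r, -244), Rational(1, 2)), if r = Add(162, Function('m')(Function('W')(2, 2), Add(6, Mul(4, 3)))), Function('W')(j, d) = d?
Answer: Mul(2, I, Pow(21, Rational(1, 2))) ≈ Mul(9.1651, I)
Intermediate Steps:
Function('m')(h, x) = -2 (Function('m')(h, x) = Add(-2, 0) = -2)
r = 160 (r = Add(162, -2) = 160)
Pow(Add(r, -244), Rational(1, 2)) = Pow(Add(160, -244), Rational(1, 2)) = Pow(-84, Rational(1, 2)) = Mul(2, I, Pow(21, Rational(1, 2)))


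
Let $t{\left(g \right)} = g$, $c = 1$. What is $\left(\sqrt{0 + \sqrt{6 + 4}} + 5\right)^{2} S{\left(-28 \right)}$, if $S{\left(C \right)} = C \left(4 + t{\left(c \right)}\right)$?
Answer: $- 140 \left(5 + \sqrt[4]{10}\right)^{2} \approx -6432.3$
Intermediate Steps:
$S{\left(C \right)} = 5 C$ ($S{\left(C \right)} = C \left(4 + 1\right) = C 5 = 5 C$)
$\left(\sqrt{0 + \sqrt{6 + 4}} + 5\right)^{2} S{\left(-28 \right)} = \left(\sqrt{0 + \sqrt{6 + 4}} + 5\right)^{2} \cdot 5 \left(-28\right) = \left(\sqrt{0 + \sqrt{10}} + 5\right)^{2} \left(-140\right) = \left(\sqrt{\sqrt{10}} + 5\right)^{2} \left(-140\right) = \left(\sqrt[4]{10} + 5\right)^{2} \left(-140\right) = \left(5 + \sqrt[4]{10}\right)^{2} \left(-140\right) = - 140 \left(5 + \sqrt[4]{10}\right)^{2}$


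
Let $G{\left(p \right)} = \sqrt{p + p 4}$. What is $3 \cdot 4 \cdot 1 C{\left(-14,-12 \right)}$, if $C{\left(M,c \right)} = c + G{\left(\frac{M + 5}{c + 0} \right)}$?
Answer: $-144 + 6 \sqrt{15} \approx -120.76$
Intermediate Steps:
$G{\left(p \right)} = \sqrt{5} \sqrt{p}$ ($G{\left(p \right)} = \sqrt{p + 4 p} = \sqrt{5 p} = \sqrt{5} \sqrt{p}$)
$C{\left(M,c \right)} = c + \sqrt{5} \sqrt{\frac{5 + M}{c}}$ ($C{\left(M,c \right)} = c + \sqrt{5} \sqrt{\frac{M + 5}{c + 0}} = c + \sqrt{5} \sqrt{\frac{5 + M}{c}}$)
$3 \cdot 4 \cdot 1 C{\left(-14,-12 \right)} = 3 \cdot 4 \cdot 1 \left(-12 + \sqrt{5} \sqrt{\frac{5 - 14}{-12}}\right) = 12 \cdot 1 \left(-12 + \sqrt{5} \sqrt{\left(- \frac{1}{12}\right) \left(-9\right)}\right) = 12 \left(-12 + \sqrt{5} \sqrt{\frac{3}{4}}\right) = 12 \left(-12 + \sqrt{5} \frac{\sqrt{3}}{2}\right) = 12 \left(-12 + \frac{\sqrt{15}}{2}\right) = -144 + 6 \sqrt{15}$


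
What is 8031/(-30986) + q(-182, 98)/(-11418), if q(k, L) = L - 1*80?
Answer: -15375951/58966358 ≈ -0.26076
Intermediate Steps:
q(k, L) = -80 + L (q(k, L) = L - 80 = -80 + L)
8031/(-30986) + q(-182, 98)/(-11418) = 8031/(-30986) + (-80 + 98)/(-11418) = 8031*(-1/30986) + 18*(-1/11418) = -8031/30986 - 3/1903 = -15375951/58966358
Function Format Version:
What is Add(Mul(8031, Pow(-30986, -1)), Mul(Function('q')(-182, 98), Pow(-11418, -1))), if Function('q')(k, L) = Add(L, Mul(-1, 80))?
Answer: Rational(-15375951, 58966358) ≈ -0.26076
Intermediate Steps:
Function('q')(k, L) = Add(-80, L) (Function('q')(k, L) = Add(L, -80) = Add(-80, L))
Add(Mul(8031, Pow(-30986, -1)), Mul(Function('q')(-182, 98), Pow(-11418, -1))) = Add(Mul(8031, Pow(-30986, -1)), Mul(Add(-80, 98), Pow(-11418, -1))) = Add(Mul(8031, Rational(-1, 30986)), Mul(18, Rational(-1, 11418))) = Add(Rational(-8031, 30986), Rational(-3, 1903)) = Rational(-15375951, 58966358)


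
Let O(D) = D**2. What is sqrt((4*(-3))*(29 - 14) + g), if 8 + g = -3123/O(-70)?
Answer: I*sqrt(924323)/70 ≈ 13.735*I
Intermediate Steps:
g = -42323/4900 (g = -8 - 3123/((-70)**2) = -8 - 3123/4900 = -42323/4900 ≈ -8.6373)
sqrt((4*(-3))*(29 - 14) + g) = sqrt((4*(-3))*(29 - 14) - 42323/4900) = sqrt(-12*15 - 42323/4900) = sqrt(-180 - 42323/4900) = sqrt(-924323/4900) = I*sqrt(924323)/70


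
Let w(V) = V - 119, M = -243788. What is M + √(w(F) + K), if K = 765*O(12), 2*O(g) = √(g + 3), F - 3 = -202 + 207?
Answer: -243788 + √(-444 + 1530*√15)/2 ≈ -2.4375e+5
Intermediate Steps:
F = 8 (F = 3 + (-202 + 207) = 3 + 5 = 8)
O(g) = √(3 + g)/2 (O(g) = √(g + 3)/2 = √(3 + g)/2)
w(V) = -119 + V
K = 765*√15/2 (K = 765*(√(3 + 12)/2) = 765*(√15/2) = 765*√15/2 ≈ 1481.4)
M + √(w(F) + K) = -243788 + √((-119 + 8) + 765*√15/2) = -243788 + √(-111 + 765*√15/2)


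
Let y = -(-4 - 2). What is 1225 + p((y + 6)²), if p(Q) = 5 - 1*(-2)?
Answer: 1232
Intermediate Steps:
y = 6 (y = -1*(-6) = 6)
p(Q) = 7 (p(Q) = 5 + 2 = 7)
1225 + p((y + 6)²) = 1225 + 7 = 1232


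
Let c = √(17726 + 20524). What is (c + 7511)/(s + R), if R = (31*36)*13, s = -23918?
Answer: -7511/9410 - 3*√170/1882 ≈ -0.81898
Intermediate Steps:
c = 15*√170 (c = √38250 = 15*√170 ≈ 195.58)
R = 14508 (R = 1116*13 = 14508)
(c + 7511)/(s + R) = (15*√170 + 7511)/(-23918 + 14508) = (7511 + 15*√170)/(-9410) = (7511 + 15*√170)*(-1/9410) = -7511/9410 - 3*√170/1882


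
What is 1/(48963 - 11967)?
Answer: 1/36996 ≈ 2.7030e-5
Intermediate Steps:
1/(48963 - 11967) = 1/36996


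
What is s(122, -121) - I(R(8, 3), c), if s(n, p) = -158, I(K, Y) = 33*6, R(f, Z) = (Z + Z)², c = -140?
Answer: -356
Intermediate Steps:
R(f, Z) = 4*Z² (R(f, Z) = (2*Z)² = 4*Z²)
I(K, Y) = 198
s(122, -121) - I(R(8, 3), c) = -158 - 1*198 = -158 - 198 = -356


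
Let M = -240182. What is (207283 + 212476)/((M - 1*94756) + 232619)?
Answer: -419759/102319 ≈ -4.1025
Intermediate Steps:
(207283 + 212476)/((M - 1*94756) + 232619) = (207283 + 212476)/((-240182 - 1*94756) + 232619) = 419759/((-240182 - 94756) + 232619) = 419759/(-334938 + 232619) = 419759/(-102319) = 419759*(-1/102319) = -419759/102319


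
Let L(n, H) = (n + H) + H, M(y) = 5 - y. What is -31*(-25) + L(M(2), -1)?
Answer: 776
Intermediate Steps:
L(n, H) = n + 2*H (L(n, H) = (H + n) + H = n + 2*H)
-31*(-25) + L(M(2), -1) = -31*(-25) + ((5 - 1*2) + 2*(-1)) = 775 + ((5 - 2) - 2) = 775 + (3 - 2) = 775 + 1 = 776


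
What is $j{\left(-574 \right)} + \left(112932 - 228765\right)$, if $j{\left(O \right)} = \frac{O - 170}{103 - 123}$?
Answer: $- \frac{578979}{5} \approx -1.158 \cdot 10^{5}$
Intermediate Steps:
$j{\left(O \right)} = \frac{17}{2} - \frac{O}{20}$ ($j{\left(O \right)} = \frac{-170 + O}{-20} = \left(-170 + O\right) \left(- \frac{1}{20}\right) = \frac{17}{2} - \frac{O}{20}$)
$j{\left(-574 \right)} + \left(112932 - 228765\right) = \left(\frac{17}{2} - - \frac{287}{10}\right) + \left(112932 - 228765\right) = \left(\frac{17}{2} + \frac{287}{10}\right) + \left(112932 - 228765\right) = \frac{186}{5} - 115833 = - \frac{578979}{5}$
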